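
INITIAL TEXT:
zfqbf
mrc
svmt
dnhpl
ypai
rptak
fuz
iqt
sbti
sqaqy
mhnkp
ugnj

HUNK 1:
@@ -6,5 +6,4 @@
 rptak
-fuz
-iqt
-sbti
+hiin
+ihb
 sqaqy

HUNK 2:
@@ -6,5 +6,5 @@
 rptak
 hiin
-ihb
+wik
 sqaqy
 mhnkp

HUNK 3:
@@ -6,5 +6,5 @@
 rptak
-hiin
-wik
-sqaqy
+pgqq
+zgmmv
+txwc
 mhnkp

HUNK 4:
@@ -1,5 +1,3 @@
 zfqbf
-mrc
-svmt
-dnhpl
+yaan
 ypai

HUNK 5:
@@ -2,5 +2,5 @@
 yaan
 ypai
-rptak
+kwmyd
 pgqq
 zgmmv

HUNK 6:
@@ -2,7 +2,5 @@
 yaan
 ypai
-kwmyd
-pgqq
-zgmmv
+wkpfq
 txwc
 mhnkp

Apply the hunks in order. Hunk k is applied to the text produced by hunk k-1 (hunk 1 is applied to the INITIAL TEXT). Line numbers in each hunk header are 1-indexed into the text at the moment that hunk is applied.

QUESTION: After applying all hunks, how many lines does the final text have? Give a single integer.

Hunk 1: at line 6 remove [fuz,iqt,sbti] add [hiin,ihb] -> 11 lines: zfqbf mrc svmt dnhpl ypai rptak hiin ihb sqaqy mhnkp ugnj
Hunk 2: at line 6 remove [ihb] add [wik] -> 11 lines: zfqbf mrc svmt dnhpl ypai rptak hiin wik sqaqy mhnkp ugnj
Hunk 3: at line 6 remove [hiin,wik,sqaqy] add [pgqq,zgmmv,txwc] -> 11 lines: zfqbf mrc svmt dnhpl ypai rptak pgqq zgmmv txwc mhnkp ugnj
Hunk 4: at line 1 remove [mrc,svmt,dnhpl] add [yaan] -> 9 lines: zfqbf yaan ypai rptak pgqq zgmmv txwc mhnkp ugnj
Hunk 5: at line 2 remove [rptak] add [kwmyd] -> 9 lines: zfqbf yaan ypai kwmyd pgqq zgmmv txwc mhnkp ugnj
Hunk 6: at line 2 remove [kwmyd,pgqq,zgmmv] add [wkpfq] -> 7 lines: zfqbf yaan ypai wkpfq txwc mhnkp ugnj
Final line count: 7

Answer: 7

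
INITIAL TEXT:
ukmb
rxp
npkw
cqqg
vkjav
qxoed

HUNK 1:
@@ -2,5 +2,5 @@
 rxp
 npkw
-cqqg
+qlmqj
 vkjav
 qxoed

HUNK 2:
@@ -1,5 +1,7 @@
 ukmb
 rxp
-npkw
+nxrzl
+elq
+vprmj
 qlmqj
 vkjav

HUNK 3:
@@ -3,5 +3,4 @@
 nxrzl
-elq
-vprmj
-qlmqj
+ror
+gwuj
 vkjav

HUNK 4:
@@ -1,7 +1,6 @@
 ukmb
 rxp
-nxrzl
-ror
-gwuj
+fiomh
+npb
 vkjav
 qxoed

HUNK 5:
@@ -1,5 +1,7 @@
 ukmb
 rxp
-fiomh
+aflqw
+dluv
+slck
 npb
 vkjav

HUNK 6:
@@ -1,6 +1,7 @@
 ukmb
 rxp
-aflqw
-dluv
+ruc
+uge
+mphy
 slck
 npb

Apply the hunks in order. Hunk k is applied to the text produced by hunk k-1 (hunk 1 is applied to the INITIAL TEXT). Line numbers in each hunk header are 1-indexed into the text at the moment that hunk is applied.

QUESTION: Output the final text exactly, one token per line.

Hunk 1: at line 2 remove [cqqg] add [qlmqj] -> 6 lines: ukmb rxp npkw qlmqj vkjav qxoed
Hunk 2: at line 1 remove [npkw] add [nxrzl,elq,vprmj] -> 8 lines: ukmb rxp nxrzl elq vprmj qlmqj vkjav qxoed
Hunk 3: at line 3 remove [elq,vprmj,qlmqj] add [ror,gwuj] -> 7 lines: ukmb rxp nxrzl ror gwuj vkjav qxoed
Hunk 4: at line 1 remove [nxrzl,ror,gwuj] add [fiomh,npb] -> 6 lines: ukmb rxp fiomh npb vkjav qxoed
Hunk 5: at line 1 remove [fiomh] add [aflqw,dluv,slck] -> 8 lines: ukmb rxp aflqw dluv slck npb vkjav qxoed
Hunk 6: at line 1 remove [aflqw,dluv] add [ruc,uge,mphy] -> 9 lines: ukmb rxp ruc uge mphy slck npb vkjav qxoed

Answer: ukmb
rxp
ruc
uge
mphy
slck
npb
vkjav
qxoed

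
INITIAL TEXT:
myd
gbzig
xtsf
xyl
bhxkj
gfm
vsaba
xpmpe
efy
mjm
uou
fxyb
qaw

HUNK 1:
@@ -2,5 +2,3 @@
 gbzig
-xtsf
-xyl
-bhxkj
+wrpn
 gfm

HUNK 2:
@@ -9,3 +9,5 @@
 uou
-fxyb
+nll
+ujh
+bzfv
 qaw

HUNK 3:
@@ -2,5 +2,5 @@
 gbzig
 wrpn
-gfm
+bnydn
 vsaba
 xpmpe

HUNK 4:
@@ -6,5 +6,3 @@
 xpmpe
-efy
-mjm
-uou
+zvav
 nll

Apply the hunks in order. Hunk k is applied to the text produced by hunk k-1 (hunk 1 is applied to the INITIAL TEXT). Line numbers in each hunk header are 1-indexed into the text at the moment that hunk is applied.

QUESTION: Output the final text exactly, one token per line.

Answer: myd
gbzig
wrpn
bnydn
vsaba
xpmpe
zvav
nll
ujh
bzfv
qaw

Derivation:
Hunk 1: at line 2 remove [xtsf,xyl,bhxkj] add [wrpn] -> 11 lines: myd gbzig wrpn gfm vsaba xpmpe efy mjm uou fxyb qaw
Hunk 2: at line 9 remove [fxyb] add [nll,ujh,bzfv] -> 13 lines: myd gbzig wrpn gfm vsaba xpmpe efy mjm uou nll ujh bzfv qaw
Hunk 3: at line 2 remove [gfm] add [bnydn] -> 13 lines: myd gbzig wrpn bnydn vsaba xpmpe efy mjm uou nll ujh bzfv qaw
Hunk 4: at line 6 remove [efy,mjm,uou] add [zvav] -> 11 lines: myd gbzig wrpn bnydn vsaba xpmpe zvav nll ujh bzfv qaw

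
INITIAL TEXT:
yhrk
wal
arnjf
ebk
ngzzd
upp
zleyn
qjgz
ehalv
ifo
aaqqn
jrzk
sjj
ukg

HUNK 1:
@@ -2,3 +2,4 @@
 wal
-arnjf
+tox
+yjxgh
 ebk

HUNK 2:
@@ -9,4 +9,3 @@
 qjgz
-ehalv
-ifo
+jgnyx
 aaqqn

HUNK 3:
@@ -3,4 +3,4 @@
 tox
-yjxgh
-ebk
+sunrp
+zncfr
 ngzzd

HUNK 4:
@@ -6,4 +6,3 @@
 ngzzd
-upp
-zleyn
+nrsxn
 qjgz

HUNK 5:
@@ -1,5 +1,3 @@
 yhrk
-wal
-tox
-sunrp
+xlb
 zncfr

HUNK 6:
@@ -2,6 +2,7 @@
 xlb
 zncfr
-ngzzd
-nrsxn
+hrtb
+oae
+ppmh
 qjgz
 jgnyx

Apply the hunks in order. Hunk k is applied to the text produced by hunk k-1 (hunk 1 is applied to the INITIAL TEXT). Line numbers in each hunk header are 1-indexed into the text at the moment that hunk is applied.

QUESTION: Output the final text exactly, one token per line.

Hunk 1: at line 2 remove [arnjf] add [tox,yjxgh] -> 15 lines: yhrk wal tox yjxgh ebk ngzzd upp zleyn qjgz ehalv ifo aaqqn jrzk sjj ukg
Hunk 2: at line 9 remove [ehalv,ifo] add [jgnyx] -> 14 lines: yhrk wal tox yjxgh ebk ngzzd upp zleyn qjgz jgnyx aaqqn jrzk sjj ukg
Hunk 3: at line 3 remove [yjxgh,ebk] add [sunrp,zncfr] -> 14 lines: yhrk wal tox sunrp zncfr ngzzd upp zleyn qjgz jgnyx aaqqn jrzk sjj ukg
Hunk 4: at line 6 remove [upp,zleyn] add [nrsxn] -> 13 lines: yhrk wal tox sunrp zncfr ngzzd nrsxn qjgz jgnyx aaqqn jrzk sjj ukg
Hunk 5: at line 1 remove [wal,tox,sunrp] add [xlb] -> 11 lines: yhrk xlb zncfr ngzzd nrsxn qjgz jgnyx aaqqn jrzk sjj ukg
Hunk 6: at line 2 remove [ngzzd,nrsxn] add [hrtb,oae,ppmh] -> 12 lines: yhrk xlb zncfr hrtb oae ppmh qjgz jgnyx aaqqn jrzk sjj ukg

Answer: yhrk
xlb
zncfr
hrtb
oae
ppmh
qjgz
jgnyx
aaqqn
jrzk
sjj
ukg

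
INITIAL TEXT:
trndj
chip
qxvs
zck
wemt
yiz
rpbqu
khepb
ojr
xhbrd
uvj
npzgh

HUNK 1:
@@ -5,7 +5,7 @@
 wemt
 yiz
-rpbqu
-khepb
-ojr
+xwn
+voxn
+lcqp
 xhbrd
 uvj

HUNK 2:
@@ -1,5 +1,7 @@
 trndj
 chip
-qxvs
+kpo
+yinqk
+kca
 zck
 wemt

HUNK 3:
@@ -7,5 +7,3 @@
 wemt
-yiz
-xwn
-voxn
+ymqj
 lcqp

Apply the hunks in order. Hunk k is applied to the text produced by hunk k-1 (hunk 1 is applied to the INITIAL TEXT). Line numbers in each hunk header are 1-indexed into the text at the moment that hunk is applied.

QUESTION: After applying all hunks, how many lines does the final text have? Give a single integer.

Answer: 12

Derivation:
Hunk 1: at line 5 remove [rpbqu,khepb,ojr] add [xwn,voxn,lcqp] -> 12 lines: trndj chip qxvs zck wemt yiz xwn voxn lcqp xhbrd uvj npzgh
Hunk 2: at line 1 remove [qxvs] add [kpo,yinqk,kca] -> 14 lines: trndj chip kpo yinqk kca zck wemt yiz xwn voxn lcqp xhbrd uvj npzgh
Hunk 3: at line 7 remove [yiz,xwn,voxn] add [ymqj] -> 12 lines: trndj chip kpo yinqk kca zck wemt ymqj lcqp xhbrd uvj npzgh
Final line count: 12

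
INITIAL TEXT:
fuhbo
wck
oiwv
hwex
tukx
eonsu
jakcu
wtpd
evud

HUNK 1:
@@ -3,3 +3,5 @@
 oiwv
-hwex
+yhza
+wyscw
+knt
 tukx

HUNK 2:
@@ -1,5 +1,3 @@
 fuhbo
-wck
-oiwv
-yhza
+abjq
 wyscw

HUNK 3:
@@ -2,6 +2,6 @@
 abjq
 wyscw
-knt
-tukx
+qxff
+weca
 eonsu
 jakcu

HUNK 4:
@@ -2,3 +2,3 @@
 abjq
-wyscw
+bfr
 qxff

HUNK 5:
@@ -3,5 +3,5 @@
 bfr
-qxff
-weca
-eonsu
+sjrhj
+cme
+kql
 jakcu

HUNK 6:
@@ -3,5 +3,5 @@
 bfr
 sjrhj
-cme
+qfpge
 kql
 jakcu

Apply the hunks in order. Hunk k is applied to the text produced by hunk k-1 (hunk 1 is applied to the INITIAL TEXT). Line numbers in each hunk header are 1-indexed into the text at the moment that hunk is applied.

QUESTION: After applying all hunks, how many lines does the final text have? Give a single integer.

Answer: 9

Derivation:
Hunk 1: at line 3 remove [hwex] add [yhza,wyscw,knt] -> 11 lines: fuhbo wck oiwv yhza wyscw knt tukx eonsu jakcu wtpd evud
Hunk 2: at line 1 remove [wck,oiwv,yhza] add [abjq] -> 9 lines: fuhbo abjq wyscw knt tukx eonsu jakcu wtpd evud
Hunk 3: at line 2 remove [knt,tukx] add [qxff,weca] -> 9 lines: fuhbo abjq wyscw qxff weca eonsu jakcu wtpd evud
Hunk 4: at line 2 remove [wyscw] add [bfr] -> 9 lines: fuhbo abjq bfr qxff weca eonsu jakcu wtpd evud
Hunk 5: at line 3 remove [qxff,weca,eonsu] add [sjrhj,cme,kql] -> 9 lines: fuhbo abjq bfr sjrhj cme kql jakcu wtpd evud
Hunk 6: at line 3 remove [cme] add [qfpge] -> 9 lines: fuhbo abjq bfr sjrhj qfpge kql jakcu wtpd evud
Final line count: 9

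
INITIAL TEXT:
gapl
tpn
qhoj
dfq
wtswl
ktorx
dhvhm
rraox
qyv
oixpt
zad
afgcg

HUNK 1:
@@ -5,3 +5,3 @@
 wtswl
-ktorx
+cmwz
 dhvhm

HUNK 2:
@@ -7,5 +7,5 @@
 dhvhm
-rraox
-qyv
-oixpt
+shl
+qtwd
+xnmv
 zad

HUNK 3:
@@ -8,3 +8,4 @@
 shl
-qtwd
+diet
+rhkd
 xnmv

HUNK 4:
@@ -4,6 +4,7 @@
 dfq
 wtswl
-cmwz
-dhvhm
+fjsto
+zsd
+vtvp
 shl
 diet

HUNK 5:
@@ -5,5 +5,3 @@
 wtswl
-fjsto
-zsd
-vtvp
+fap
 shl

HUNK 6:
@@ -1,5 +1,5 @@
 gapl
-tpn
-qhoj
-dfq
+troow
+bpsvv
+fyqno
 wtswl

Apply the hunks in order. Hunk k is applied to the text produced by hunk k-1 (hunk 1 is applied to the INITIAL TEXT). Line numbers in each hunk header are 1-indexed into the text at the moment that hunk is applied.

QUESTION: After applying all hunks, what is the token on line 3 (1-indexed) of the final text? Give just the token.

Hunk 1: at line 5 remove [ktorx] add [cmwz] -> 12 lines: gapl tpn qhoj dfq wtswl cmwz dhvhm rraox qyv oixpt zad afgcg
Hunk 2: at line 7 remove [rraox,qyv,oixpt] add [shl,qtwd,xnmv] -> 12 lines: gapl tpn qhoj dfq wtswl cmwz dhvhm shl qtwd xnmv zad afgcg
Hunk 3: at line 8 remove [qtwd] add [diet,rhkd] -> 13 lines: gapl tpn qhoj dfq wtswl cmwz dhvhm shl diet rhkd xnmv zad afgcg
Hunk 4: at line 4 remove [cmwz,dhvhm] add [fjsto,zsd,vtvp] -> 14 lines: gapl tpn qhoj dfq wtswl fjsto zsd vtvp shl diet rhkd xnmv zad afgcg
Hunk 5: at line 5 remove [fjsto,zsd,vtvp] add [fap] -> 12 lines: gapl tpn qhoj dfq wtswl fap shl diet rhkd xnmv zad afgcg
Hunk 6: at line 1 remove [tpn,qhoj,dfq] add [troow,bpsvv,fyqno] -> 12 lines: gapl troow bpsvv fyqno wtswl fap shl diet rhkd xnmv zad afgcg
Final line 3: bpsvv

Answer: bpsvv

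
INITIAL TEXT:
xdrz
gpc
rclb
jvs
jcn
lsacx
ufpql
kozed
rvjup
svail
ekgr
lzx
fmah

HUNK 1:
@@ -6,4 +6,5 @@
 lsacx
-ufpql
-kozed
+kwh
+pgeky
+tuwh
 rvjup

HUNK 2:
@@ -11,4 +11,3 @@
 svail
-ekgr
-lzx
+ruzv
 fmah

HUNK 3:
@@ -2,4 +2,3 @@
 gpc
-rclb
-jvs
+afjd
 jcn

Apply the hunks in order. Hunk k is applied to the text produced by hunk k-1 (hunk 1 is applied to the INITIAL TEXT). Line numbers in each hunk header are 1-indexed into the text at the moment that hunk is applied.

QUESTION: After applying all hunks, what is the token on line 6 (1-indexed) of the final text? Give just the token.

Answer: kwh

Derivation:
Hunk 1: at line 6 remove [ufpql,kozed] add [kwh,pgeky,tuwh] -> 14 lines: xdrz gpc rclb jvs jcn lsacx kwh pgeky tuwh rvjup svail ekgr lzx fmah
Hunk 2: at line 11 remove [ekgr,lzx] add [ruzv] -> 13 lines: xdrz gpc rclb jvs jcn lsacx kwh pgeky tuwh rvjup svail ruzv fmah
Hunk 3: at line 2 remove [rclb,jvs] add [afjd] -> 12 lines: xdrz gpc afjd jcn lsacx kwh pgeky tuwh rvjup svail ruzv fmah
Final line 6: kwh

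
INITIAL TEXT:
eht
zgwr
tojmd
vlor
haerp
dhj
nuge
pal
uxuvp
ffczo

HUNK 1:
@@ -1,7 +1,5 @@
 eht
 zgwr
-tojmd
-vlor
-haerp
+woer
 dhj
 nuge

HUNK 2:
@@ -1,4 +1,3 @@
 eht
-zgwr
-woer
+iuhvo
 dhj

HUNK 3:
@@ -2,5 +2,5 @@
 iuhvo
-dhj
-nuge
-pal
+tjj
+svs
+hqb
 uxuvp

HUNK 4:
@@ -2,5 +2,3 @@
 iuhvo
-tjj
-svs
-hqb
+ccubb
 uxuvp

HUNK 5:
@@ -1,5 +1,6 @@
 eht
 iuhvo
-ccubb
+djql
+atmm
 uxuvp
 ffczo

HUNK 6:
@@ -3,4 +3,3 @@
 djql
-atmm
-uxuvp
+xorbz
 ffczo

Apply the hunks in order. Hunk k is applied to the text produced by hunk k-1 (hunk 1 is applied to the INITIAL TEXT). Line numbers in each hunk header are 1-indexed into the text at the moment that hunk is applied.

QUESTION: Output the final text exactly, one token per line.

Hunk 1: at line 1 remove [tojmd,vlor,haerp] add [woer] -> 8 lines: eht zgwr woer dhj nuge pal uxuvp ffczo
Hunk 2: at line 1 remove [zgwr,woer] add [iuhvo] -> 7 lines: eht iuhvo dhj nuge pal uxuvp ffczo
Hunk 3: at line 2 remove [dhj,nuge,pal] add [tjj,svs,hqb] -> 7 lines: eht iuhvo tjj svs hqb uxuvp ffczo
Hunk 4: at line 2 remove [tjj,svs,hqb] add [ccubb] -> 5 lines: eht iuhvo ccubb uxuvp ffczo
Hunk 5: at line 1 remove [ccubb] add [djql,atmm] -> 6 lines: eht iuhvo djql atmm uxuvp ffczo
Hunk 6: at line 3 remove [atmm,uxuvp] add [xorbz] -> 5 lines: eht iuhvo djql xorbz ffczo

Answer: eht
iuhvo
djql
xorbz
ffczo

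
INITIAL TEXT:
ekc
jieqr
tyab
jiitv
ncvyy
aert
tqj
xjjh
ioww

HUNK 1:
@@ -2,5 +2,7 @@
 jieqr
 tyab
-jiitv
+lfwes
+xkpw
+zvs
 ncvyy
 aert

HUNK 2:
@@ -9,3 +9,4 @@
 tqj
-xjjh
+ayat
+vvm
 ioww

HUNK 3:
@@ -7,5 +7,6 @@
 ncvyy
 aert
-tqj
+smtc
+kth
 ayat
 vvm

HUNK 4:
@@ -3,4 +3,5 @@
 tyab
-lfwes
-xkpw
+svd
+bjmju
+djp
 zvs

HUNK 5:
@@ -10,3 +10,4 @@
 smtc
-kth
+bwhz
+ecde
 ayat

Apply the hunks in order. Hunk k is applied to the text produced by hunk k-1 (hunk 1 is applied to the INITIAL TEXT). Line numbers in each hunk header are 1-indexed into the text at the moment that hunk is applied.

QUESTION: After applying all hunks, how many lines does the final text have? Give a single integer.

Answer: 15

Derivation:
Hunk 1: at line 2 remove [jiitv] add [lfwes,xkpw,zvs] -> 11 lines: ekc jieqr tyab lfwes xkpw zvs ncvyy aert tqj xjjh ioww
Hunk 2: at line 9 remove [xjjh] add [ayat,vvm] -> 12 lines: ekc jieqr tyab lfwes xkpw zvs ncvyy aert tqj ayat vvm ioww
Hunk 3: at line 7 remove [tqj] add [smtc,kth] -> 13 lines: ekc jieqr tyab lfwes xkpw zvs ncvyy aert smtc kth ayat vvm ioww
Hunk 4: at line 3 remove [lfwes,xkpw] add [svd,bjmju,djp] -> 14 lines: ekc jieqr tyab svd bjmju djp zvs ncvyy aert smtc kth ayat vvm ioww
Hunk 5: at line 10 remove [kth] add [bwhz,ecde] -> 15 lines: ekc jieqr tyab svd bjmju djp zvs ncvyy aert smtc bwhz ecde ayat vvm ioww
Final line count: 15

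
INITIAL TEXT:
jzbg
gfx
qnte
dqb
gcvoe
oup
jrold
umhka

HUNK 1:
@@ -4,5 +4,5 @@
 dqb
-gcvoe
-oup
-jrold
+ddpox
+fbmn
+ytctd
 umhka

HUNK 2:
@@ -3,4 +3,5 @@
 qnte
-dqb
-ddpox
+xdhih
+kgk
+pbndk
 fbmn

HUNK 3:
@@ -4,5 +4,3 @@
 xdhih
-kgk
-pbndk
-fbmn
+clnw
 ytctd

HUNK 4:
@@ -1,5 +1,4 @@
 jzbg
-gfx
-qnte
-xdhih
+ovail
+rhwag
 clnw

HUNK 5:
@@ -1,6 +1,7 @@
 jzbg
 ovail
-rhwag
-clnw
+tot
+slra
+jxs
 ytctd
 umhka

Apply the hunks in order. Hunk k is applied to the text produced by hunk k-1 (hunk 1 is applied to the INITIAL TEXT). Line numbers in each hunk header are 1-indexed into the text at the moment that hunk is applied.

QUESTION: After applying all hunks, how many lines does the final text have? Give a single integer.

Answer: 7

Derivation:
Hunk 1: at line 4 remove [gcvoe,oup,jrold] add [ddpox,fbmn,ytctd] -> 8 lines: jzbg gfx qnte dqb ddpox fbmn ytctd umhka
Hunk 2: at line 3 remove [dqb,ddpox] add [xdhih,kgk,pbndk] -> 9 lines: jzbg gfx qnte xdhih kgk pbndk fbmn ytctd umhka
Hunk 3: at line 4 remove [kgk,pbndk,fbmn] add [clnw] -> 7 lines: jzbg gfx qnte xdhih clnw ytctd umhka
Hunk 4: at line 1 remove [gfx,qnte,xdhih] add [ovail,rhwag] -> 6 lines: jzbg ovail rhwag clnw ytctd umhka
Hunk 5: at line 1 remove [rhwag,clnw] add [tot,slra,jxs] -> 7 lines: jzbg ovail tot slra jxs ytctd umhka
Final line count: 7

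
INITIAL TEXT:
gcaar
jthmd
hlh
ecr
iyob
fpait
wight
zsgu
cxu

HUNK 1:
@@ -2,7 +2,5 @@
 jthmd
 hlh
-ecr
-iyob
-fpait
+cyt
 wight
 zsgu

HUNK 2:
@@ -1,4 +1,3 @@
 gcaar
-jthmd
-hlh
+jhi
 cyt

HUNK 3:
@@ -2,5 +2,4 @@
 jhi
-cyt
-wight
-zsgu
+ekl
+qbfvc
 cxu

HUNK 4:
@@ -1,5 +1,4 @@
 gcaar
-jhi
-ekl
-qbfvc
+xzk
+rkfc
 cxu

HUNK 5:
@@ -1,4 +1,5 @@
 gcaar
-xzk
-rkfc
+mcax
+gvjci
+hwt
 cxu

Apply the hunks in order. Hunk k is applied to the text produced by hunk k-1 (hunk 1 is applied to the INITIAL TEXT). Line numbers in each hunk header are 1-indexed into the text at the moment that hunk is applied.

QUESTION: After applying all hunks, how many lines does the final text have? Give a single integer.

Answer: 5

Derivation:
Hunk 1: at line 2 remove [ecr,iyob,fpait] add [cyt] -> 7 lines: gcaar jthmd hlh cyt wight zsgu cxu
Hunk 2: at line 1 remove [jthmd,hlh] add [jhi] -> 6 lines: gcaar jhi cyt wight zsgu cxu
Hunk 3: at line 2 remove [cyt,wight,zsgu] add [ekl,qbfvc] -> 5 lines: gcaar jhi ekl qbfvc cxu
Hunk 4: at line 1 remove [jhi,ekl,qbfvc] add [xzk,rkfc] -> 4 lines: gcaar xzk rkfc cxu
Hunk 5: at line 1 remove [xzk,rkfc] add [mcax,gvjci,hwt] -> 5 lines: gcaar mcax gvjci hwt cxu
Final line count: 5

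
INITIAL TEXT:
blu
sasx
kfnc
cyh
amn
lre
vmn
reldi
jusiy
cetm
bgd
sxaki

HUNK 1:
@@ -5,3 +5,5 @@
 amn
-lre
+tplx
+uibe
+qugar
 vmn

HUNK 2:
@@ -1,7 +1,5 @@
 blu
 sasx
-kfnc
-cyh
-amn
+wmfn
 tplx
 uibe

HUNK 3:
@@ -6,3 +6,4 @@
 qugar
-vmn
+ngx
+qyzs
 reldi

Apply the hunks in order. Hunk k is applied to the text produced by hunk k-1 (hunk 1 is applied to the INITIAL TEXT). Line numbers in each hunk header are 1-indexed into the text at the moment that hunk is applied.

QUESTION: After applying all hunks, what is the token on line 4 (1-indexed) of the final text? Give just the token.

Answer: tplx

Derivation:
Hunk 1: at line 5 remove [lre] add [tplx,uibe,qugar] -> 14 lines: blu sasx kfnc cyh amn tplx uibe qugar vmn reldi jusiy cetm bgd sxaki
Hunk 2: at line 1 remove [kfnc,cyh,amn] add [wmfn] -> 12 lines: blu sasx wmfn tplx uibe qugar vmn reldi jusiy cetm bgd sxaki
Hunk 3: at line 6 remove [vmn] add [ngx,qyzs] -> 13 lines: blu sasx wmfn tplx uibe qugar ngx qyzs reldi jusiy cetm bgd sxaki
Final line 4: tplx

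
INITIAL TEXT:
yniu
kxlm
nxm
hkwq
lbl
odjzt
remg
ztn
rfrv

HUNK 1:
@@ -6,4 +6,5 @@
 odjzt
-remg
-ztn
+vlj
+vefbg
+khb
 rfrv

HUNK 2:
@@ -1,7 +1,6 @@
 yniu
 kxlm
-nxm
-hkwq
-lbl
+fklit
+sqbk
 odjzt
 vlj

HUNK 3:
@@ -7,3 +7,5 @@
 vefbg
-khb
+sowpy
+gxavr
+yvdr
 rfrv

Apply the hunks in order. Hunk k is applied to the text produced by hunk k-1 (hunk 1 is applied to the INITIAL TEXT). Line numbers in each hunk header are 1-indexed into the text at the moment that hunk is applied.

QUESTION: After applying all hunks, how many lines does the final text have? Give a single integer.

Answer: 11

Derivation:
Hunk 1: at line 6 remove [remg,ztn] add [vlj,vefbg,khb] -> 10 lines: yniu kxlm nxm hkwq lbl odjzt vlj vefbg khb rfrv
Hunk 2: at line 1 remove [nxm,hkwq,lbl] add [fklit,sqbk] -> 9 lines: yniu kxlm fklit sqbk odjzt vlj vefbg khb rfrv
Hunk 3: at line 7 remove [khb] add [sowpy,gxavr,yvdr] -> 11 lines: yniu kxlm fklit sqbk odjzt vlj vefbg sowpy gxavr yvdr rfrv
Final line count: 11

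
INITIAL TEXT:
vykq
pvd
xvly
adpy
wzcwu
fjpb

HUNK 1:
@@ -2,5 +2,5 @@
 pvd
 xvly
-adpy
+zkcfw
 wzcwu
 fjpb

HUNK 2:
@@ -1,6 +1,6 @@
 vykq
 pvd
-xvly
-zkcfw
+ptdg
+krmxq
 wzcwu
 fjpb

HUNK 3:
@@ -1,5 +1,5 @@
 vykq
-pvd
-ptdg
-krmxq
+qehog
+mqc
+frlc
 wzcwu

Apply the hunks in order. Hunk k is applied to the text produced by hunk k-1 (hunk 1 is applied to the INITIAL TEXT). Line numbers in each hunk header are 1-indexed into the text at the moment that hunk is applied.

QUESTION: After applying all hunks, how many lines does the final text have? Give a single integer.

Hunk 1: at line 2 remove [adpy] add [zkcfw] -> 6 lines: vykq pvd xvly zkcfw wzcwu fjpb
Hunk 2: at line 1 remove [xvly,zkcfw] add [ptdg,krmxq] -> 6 lines: vykq pvd ptdg krmxq wzcwu fjpb
Hunk 3: at line 1 remove [pvd,ptdg,krmxq] add [qehog,mqc,frlc] -> 6 lines: vykq qehog mqc frlc wzcwu fjpb
Final line count: 6

Answer: 6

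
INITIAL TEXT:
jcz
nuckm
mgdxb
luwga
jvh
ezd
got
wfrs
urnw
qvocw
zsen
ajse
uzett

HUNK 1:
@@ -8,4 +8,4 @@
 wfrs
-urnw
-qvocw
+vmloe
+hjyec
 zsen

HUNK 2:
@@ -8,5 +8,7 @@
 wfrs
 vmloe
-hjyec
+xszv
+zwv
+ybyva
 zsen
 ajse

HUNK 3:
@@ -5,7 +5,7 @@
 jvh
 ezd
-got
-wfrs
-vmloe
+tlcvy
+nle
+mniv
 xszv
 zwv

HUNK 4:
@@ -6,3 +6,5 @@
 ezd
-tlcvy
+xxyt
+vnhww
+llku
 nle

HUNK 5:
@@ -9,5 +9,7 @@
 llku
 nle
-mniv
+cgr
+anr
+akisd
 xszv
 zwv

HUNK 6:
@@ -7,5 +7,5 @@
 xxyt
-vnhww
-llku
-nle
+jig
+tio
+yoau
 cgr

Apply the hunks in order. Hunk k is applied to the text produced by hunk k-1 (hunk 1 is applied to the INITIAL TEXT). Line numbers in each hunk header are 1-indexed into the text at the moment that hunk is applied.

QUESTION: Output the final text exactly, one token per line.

Hunk 1: at line 8 remove [urnw,qvocw] add [vmloe,hjyec] -> 13 lines: jcz nuckm mgdxb luwga jvh ezd got wfrs vmloe hjyec zsen ajse uzett
Hunk 2: at line 8 remove [hjyec] add [xszv,zwv,ybyva] -> 15 lines: jcz nuckm mgdxb luwga jvh ezd got wfrs vmloe xszv zwv ybyva zsen ajse uzett
Hunk 3: at line 5 remove [got,wfrs,vmloe] add [tlcvy,nle,mniv] -> 15 lines: jcz nuckm mgdxb luwga jvh ezd tlcvy nle mniv xszv zwv ybyva zsen ajse uzett
Hunk 4: at line 6 remove [tlcvy] add [xxyt,vnhww,llku] -> 17 lines: jcz nuckm mgdxb luwga jvh ezd xxyt vnhww llku nle mniv xszv zwv ybyva zsen ajse uzett
Hunk 5: at line 9 remove [mniv] add [cgr,anr,akisd] -> 19 lines: jcz nuckm mgdxb luwga jvh ezd xxyt vnhww llku nle cgr anr akisd xszv zwv ybyva zsen ajse uzett
Hunk 6: at line 7 remove [vnhww,llku,nle] add [jig,tio,yoau] -> 19 lines: jcz nuckm mgdxb luwga jvh ezd xxyt jig tio yoau cgr anr akisd xszv zwv ybyva zsen ajse uzett

Answer: jcz
nuckm
mgdxb
luwga
jvh
ezd
xxyt
jig
tio
yoau
cgr
anr
akisd
xszv
zwv
ybyva
zsen
ajse
uzett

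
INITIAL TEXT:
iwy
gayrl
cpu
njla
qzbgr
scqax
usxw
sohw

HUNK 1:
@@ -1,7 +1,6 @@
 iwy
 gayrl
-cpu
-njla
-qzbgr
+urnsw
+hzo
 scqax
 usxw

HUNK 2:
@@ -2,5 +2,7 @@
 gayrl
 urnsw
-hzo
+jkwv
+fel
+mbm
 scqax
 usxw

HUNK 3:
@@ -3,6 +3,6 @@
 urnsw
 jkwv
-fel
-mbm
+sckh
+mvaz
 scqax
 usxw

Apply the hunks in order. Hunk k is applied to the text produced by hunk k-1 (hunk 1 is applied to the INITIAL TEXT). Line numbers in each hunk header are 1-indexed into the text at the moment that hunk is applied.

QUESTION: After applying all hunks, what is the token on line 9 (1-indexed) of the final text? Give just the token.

Hunk 1: at line 1 remove [cpu,njla,qzbgr] add [urnsw,hzo] -> 7 lines: iwy gayrl urnsw hzo scqax usxw sohw
Hunk 2: at line 2 remove [hzo] add [jkwv,fel,mbm] -> 9 lines: iwy gayrl urnsw jkwv fel mbm scqax usxw sohw
Hunk 3: at line 3 remove [fel,mbm] add [sckh,mvaz] -> 9 lines: iwy gayrl urnsw jkwv sckh mvaz scqax usxw sohw
Final line 9: sohw

Answer: sohw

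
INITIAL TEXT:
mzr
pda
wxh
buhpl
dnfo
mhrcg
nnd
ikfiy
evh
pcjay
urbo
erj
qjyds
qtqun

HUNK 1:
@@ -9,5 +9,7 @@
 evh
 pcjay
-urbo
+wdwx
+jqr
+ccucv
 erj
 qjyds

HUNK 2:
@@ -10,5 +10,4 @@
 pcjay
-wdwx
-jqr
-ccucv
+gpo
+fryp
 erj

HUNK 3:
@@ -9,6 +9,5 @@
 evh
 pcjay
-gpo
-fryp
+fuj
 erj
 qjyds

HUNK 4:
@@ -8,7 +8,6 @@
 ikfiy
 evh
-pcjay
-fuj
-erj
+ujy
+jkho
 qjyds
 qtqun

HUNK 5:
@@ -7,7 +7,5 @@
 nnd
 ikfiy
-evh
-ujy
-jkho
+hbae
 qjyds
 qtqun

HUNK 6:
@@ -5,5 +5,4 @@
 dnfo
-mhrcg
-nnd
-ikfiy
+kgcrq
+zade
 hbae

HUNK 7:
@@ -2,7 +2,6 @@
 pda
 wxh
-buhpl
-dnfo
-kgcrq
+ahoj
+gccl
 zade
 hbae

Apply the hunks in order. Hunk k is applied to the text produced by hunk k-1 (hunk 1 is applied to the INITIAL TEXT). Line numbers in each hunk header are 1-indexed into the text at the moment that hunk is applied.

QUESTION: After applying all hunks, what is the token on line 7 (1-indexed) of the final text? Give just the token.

Answer: hbae

Derivation:
Hunk 1: at line 9 remove [urbo] add [wdwx,jqr,ccucv] -> 16 lines: mzr pda wxh buhpl dnfo mhrcg nnd ikfiy evh pcjay wdwx jqr ccucv erj qjyds qtqun
Hunk 2: at line 10 remove [wdwx,jqr,ccucv] add [gpo,fryp] -> 15 lines: mzr pda wxh buhpl dnfo mhrcg nnd ikfiy evh pcjay gpo fryp erj qjyds qtqun
Hunk 3: at line 9 remove [gpo,fryp] add [fuj] -> 14 lines: mzr pda wxh buhpl dnfo mhrcg nnd ikfiy evh pcjay fuj erj qjyds qtqun
Hunk 4: at line 8 remove [pcjay,fuj,erj] add [ujy,jkho] -> 13 lines: mzr pda wxh buhpl dnfo mhrcg nnd ikfiy evh ujy jkho qjyds qtqun
Hunk 5: at line 7 remove [evh,ujy,jkho] add [hbae] -> 11 lines: mzr pda wxh buhpl dnfo mhrcg nnd ikfiy hbae qjyds qtqun
Hunk 6: at line 5 remove [mhrcg,nnd,ikfiy] add [kgcrq,zade] -> 10 lines: mzr pda wxh buhpl dnfo kgcrq zade hbae qjyds qtqun
Hunk 7: at line 2 remove [buhpl,dnfo,kgcrq] add [ahoj,gccl] -> 9 lines: mzr pda wxh ahoj gccl zade hbae qjyds qtqun
Final line 7: hbae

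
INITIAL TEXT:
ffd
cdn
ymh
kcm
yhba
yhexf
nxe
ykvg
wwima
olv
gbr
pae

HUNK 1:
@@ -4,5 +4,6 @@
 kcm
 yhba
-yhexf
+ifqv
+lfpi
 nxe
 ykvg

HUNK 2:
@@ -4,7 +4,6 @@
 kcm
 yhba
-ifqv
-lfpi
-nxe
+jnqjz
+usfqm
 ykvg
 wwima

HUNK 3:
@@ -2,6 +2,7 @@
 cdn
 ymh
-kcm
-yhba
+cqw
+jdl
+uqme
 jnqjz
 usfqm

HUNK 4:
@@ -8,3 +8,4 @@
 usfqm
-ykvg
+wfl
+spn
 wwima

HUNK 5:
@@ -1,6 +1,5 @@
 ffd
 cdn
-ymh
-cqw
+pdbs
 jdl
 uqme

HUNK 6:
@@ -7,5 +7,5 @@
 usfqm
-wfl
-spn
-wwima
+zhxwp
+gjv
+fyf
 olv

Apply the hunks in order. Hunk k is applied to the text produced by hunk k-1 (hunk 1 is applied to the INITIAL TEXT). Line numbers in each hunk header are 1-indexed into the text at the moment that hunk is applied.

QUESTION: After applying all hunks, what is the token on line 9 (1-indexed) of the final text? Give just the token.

Answer: gjv

Derivation:
Hunk 1: at line 4 remove [yhexf] add [ifqv,lfpi] -> 13 lines: ffd cdn ymh kcm yhba ifqv lfpi nxe ykvg wwima olv gbr pae
Hunk 2: at line 4 remove [ifqv,lfpi,nxe] add [jnqjz,usfqm] -> 12 lines: ffd cdn ymh kcm yhba jnqjz usfqm ykvg wwima olv gbr pae
Hunk 3: at line 2 remove [kcm,yhba] add [cqw,jdl,uqme] -> 13 lines: ffd cdn ymh cqw jdl uqme jnqjz usfqm ykvg wwima olv gbr pae
Hunk 4: at line 8 remove [ykvg] add [wfl,spn] -> 14 lines: ffd cdn ymh cqw jdl uqme jnqjz usfqm wfl spn wwima olv gbr pae
Hunk 5: at line 1 remove [ymh,cqw] add [pdbs] -> 13 lines: ffd cdn pdbs jdl uqme jnqjz usfqm wfl spn wwima olv gbr pae
Hunk 6: at line 7 remove [wfl,spn,wwima] add [zhxwp,gjv,fyf] -> 13 lines: ffd cdn pdbs jdl uqme jnqjz usfqm zhxwp gjv fyf olv gbr pae
Final line 9: gjv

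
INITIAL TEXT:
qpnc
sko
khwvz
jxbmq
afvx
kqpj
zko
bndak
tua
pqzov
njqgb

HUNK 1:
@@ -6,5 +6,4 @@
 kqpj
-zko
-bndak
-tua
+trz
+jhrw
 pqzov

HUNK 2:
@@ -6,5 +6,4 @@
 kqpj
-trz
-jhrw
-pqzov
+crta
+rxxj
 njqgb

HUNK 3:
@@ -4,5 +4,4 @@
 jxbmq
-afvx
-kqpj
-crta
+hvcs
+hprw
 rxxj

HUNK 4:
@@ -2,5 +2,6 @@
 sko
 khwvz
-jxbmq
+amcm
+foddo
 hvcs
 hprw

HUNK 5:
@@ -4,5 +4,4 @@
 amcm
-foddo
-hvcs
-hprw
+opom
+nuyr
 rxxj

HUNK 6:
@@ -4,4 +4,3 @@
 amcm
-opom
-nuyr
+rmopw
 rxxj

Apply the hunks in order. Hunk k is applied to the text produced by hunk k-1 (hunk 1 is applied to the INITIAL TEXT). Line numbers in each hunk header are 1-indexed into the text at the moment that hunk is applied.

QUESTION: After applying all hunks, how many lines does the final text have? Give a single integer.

Answer: 7

Derivation:
Hunk 1: at line 6 remove [zko,bndak,tua] add [trz,jhrw] -> 10 lines: qpnc sko khwvz jxbmq afvx kqpj trz jhrw pqzov njqgb
Hunk 2: at line 6 remove [trz,jhrw,pqzov] add [crta,rxxj] -> 9 lines: qpnc sko khwvz jxbmq afvx kqpj crta rxxj njqgb
Hunk 3: at line 4 remove [afvx,kqpj,crta] add [hvcs,hprw] -> 8 lines: qpnc sko khwvz jxbmq hvcs hprw rxxj njqgb
Hunk 4: at line 2 remove [jxbmq] add [amcm,foddo] -> 9 lines: qpnc sko khwvz amcm foddo hvcs hprw rxxj njqgb
Hunk 5: at line 4 remove [foddo,hvcs,hprw] add [opom,nuyr] -> 8 lines: qpnc sko khwvz amcm opom nuyr rxxj njqgb
Hunk 6: at line 4 remove [opom,nuyr] add [rmopw] -> 7 lines: qpnc sko khwvz amcm rmopw rxxj njqgb
Final line count: 7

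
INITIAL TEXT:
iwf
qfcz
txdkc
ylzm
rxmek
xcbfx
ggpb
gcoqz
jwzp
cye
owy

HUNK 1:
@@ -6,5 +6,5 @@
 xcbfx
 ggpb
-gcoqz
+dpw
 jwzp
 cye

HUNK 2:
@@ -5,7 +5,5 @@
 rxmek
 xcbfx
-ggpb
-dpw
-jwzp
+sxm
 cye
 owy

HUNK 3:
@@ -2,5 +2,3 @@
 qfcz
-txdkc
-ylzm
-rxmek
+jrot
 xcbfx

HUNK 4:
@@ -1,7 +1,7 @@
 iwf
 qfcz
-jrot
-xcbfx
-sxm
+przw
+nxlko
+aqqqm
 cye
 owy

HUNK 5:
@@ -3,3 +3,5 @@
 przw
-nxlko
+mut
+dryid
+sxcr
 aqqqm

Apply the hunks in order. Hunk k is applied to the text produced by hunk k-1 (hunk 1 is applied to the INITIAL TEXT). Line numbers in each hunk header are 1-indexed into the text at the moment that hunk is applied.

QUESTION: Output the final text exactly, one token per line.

Hunk 1: at line 6 remove [gcoqz] add [dpw] -> 11 lines: iwf qfcz txdkc ylzm rxmek xcbfx ggpb dpw jwzp cye owy
Hunk 2: at line 5 remove [ggpb,dpw,jwzp] add [sxm] -> 9 lines: iwf qfcz txdkc ylzm rxmek xcbfx sxm cye owy
Hunk 3: at line 2 remove [txdkc,ylzm,rxmek] add [jrot] -> 7 lines: iwf qfcz jrot xcbfx sxm cye owy
Hunk 4: at line 1 remove [jrot,xcbfx,sxm] add [przw,nxlko,aqqqm] -> 7 lines: iwf qfcz przw nxlko aqqqm cye owy
Hunk 5: at line 3 remove [nxlko] add [mut,dryid,sxcr] -> 9 lines: iwf qfcz przw mut dryid sxcr aqqqm cye owy

Answer: iwf
qfcz
przw
mut
dryid
sxcr
aqqqm
cye
owy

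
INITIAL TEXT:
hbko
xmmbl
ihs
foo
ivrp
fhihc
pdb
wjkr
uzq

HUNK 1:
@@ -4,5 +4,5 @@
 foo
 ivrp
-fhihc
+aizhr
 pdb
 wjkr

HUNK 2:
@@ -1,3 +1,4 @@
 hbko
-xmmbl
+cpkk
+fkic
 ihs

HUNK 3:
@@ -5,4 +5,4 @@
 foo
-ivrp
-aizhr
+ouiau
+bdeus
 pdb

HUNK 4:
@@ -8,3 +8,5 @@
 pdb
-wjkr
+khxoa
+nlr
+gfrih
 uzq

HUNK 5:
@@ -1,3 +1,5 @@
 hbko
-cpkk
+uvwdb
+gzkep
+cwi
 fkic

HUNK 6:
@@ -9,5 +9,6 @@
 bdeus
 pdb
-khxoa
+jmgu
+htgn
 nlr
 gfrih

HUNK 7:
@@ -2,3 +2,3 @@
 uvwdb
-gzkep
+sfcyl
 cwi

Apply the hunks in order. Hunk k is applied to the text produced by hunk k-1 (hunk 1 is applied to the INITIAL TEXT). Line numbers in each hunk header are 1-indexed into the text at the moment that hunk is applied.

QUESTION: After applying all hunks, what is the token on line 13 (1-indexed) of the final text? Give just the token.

Answer: nlr

Derivation:
Hunk 1: at line 4 remove [fhihc] add [aizhr] -> 9 lines: hbko xmmbl ihs foo ivrp aizhr pdb wjkr uzq
Hunk 2: at line 1 remove [xmmbl] add [cpkk,fkic] -> 10 lines: hbko cpkk fkic ihs foo ivrp aizhr pdb wjkr uzq
Hunk 3: at line 5 remove [ivrp,aizhr] add [ouiau,bdeus] -> 10 lines: hbko cpkk fkic ihs foo ouiau bdeus pdb wjkr uzq
Hunk 4: at line 8 remove [wjkr] add [khxoa,nlr,gfrih] -> 12 lines: hbko cpkk fkic ihs foo ouiau bdeus pdb khxoa nlr gfrih uzq
Hunk 5: at line 1 remove [cpkk] add [uvwdb,gzkep,cwi] -> 14 lines: hbko uvwdb gzkep cwi fkic ihs foo ouiau bdeus pdb khxoa nlr gfrih uzq
Hunk 6: at line 9 remove [khxoa] add [jmgu,htgn] -> 15 lines: hbko uvwdb gzkep cwi fkic ihs foo ouiau bdeus pdb jmgu htgn nlr gfrih uzq
Hunk 7: at line 2 remove [gzkep] add [sfcyl] -> 15 lines: hbko uvwdb sfcyl cwi fkic ihs foo ouiau bdeus pdb jmgu htgn nlr gfrih uzq
Final line 13: nlr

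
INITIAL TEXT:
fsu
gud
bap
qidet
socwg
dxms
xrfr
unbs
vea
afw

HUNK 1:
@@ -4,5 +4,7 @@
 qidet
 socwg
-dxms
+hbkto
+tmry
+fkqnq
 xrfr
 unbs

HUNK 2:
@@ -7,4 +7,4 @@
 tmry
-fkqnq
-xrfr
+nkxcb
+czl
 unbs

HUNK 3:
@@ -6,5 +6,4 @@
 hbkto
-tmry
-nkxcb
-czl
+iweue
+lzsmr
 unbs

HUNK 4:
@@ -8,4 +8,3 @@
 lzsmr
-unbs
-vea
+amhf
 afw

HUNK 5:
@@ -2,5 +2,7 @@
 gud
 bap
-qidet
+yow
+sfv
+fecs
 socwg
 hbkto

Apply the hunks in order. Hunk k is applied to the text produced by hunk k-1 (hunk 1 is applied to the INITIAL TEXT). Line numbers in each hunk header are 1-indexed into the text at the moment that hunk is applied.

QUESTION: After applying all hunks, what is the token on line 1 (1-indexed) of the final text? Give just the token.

Hunk 1: at line 4 remove [dxms] add [hbkto,tmry,fkqnq] -> 12 lines: fsu gud bap qidet socwg hbkto tmry fkqnq xrfr unbs vea afw
Hunk 2: at line 7 remove [fkqnq,xrfr] add [nkxcb,czl] -> 12 lines: fsu gud bap qidet socwg hbkto tmry nkxcb czl unbs vea afw
Hunk 3: at line 6 remove [tmry,nkxcb,czl] add [iweue,lzsmr] -> 11 lines: fsu gud bap qidet socwg hbkto iweue lzsmr unbs vea afw
Hunk 4: at line 8 remove [unbs,vea] add [amhf] -> 10 lines: fsu gud bap qidet socwg hbkto iweue lzsmr amhf afw
Hunk 5: at line 2 remove [qidet] add [yow,sfv,fecs] -> 12 lines: fsu gud bap yow sfv fecs socwg hbkto iweue lzsmr amhf afw
Final line 1: fsu

Answer: fsu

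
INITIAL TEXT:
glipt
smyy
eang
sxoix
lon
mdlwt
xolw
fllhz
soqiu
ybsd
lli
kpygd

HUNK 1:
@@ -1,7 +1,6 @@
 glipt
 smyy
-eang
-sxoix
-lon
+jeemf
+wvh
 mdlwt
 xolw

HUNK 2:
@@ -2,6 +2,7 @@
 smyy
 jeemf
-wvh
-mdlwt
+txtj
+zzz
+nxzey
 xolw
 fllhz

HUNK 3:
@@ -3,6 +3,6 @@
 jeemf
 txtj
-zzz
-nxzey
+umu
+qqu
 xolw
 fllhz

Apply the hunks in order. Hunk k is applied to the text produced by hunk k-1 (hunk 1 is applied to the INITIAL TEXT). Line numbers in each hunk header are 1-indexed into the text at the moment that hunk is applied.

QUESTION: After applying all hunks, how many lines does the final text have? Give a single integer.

Hunk 1: at line 1 remove [eang,sxoix,lon] add [jeemf,wvh] -> 11 lines: glipt smyy jeemf wvh mdlwt xolw fllhz soqiu ybsd lli kpygd
Hunk 2: at line 2 remove [wvh,mdlwt] add [txtj,zzz,nxzey] -> 12 lines: glipt smyy jeemf txtj zzz nxzey xolw fllhz soqiu ybsd lli kpygd
Hunk 3: at line 3 remove [zzz,nxzey] add [umu,qqu] -> 12 lines: glipt smyy jeemf txtj umu qqu xolw fllhz soqiu ybsd lli kpygd
Final line count: 12

Answer: 12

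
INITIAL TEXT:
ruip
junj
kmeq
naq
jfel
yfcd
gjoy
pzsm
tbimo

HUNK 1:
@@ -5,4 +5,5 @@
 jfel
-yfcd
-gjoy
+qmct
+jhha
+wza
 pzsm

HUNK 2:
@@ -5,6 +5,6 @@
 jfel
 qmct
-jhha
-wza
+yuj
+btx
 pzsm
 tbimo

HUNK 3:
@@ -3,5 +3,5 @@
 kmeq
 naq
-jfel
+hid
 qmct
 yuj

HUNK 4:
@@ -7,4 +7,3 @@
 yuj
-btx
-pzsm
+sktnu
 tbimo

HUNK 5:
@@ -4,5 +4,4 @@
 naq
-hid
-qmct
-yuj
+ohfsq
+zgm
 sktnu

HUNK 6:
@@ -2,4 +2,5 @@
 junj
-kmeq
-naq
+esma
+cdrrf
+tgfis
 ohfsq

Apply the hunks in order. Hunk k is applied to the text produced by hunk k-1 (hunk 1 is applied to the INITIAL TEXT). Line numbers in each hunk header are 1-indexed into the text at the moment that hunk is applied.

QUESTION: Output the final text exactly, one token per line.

Answer: ruip
junj
esma
cdrrf
tgfis
ohfsq
zgm
sktnu
tbimo

Derivation:
Hunk 1: at line 5 remove [yfcd,gjoy] add [qmct,jhha,wza] -> 10 lines: ruip junj kmeq naq jfel qmct jhha wza pzsm tbimo
Hunk 2: at line 5 remove [jhha,wza] add [yuj,btx] -> 10 lines: ruip junj kmeq naq jfel qmct yuj btx pzsm tbimo
Hunk 3: at line 3 remove [jfel] add [hid] -> 10 lines: ruip junj kmeq naq hid qmct yuj btx pzsm tbimo
Hunk 4: at line 7 remove [btx,pzsm] add [sktnu] -> 9 lines: ruip junj kmeq naq hid qmct yuj sktnu tbimo
Hunk 5: at line 4 remove [hid,qmct,yuj] add [ohfsq,zgm] -> 8 lines: ruip junj kmeq naq ohfsq zgm sktnu tbimo
Hunk 6: at line 2 remove [kmeq,naq] add [esma,cdrrf,tgfis] -> 9 lines: ruip junj esma cdrrf tgfis ohfsq zgm sktnu tbimo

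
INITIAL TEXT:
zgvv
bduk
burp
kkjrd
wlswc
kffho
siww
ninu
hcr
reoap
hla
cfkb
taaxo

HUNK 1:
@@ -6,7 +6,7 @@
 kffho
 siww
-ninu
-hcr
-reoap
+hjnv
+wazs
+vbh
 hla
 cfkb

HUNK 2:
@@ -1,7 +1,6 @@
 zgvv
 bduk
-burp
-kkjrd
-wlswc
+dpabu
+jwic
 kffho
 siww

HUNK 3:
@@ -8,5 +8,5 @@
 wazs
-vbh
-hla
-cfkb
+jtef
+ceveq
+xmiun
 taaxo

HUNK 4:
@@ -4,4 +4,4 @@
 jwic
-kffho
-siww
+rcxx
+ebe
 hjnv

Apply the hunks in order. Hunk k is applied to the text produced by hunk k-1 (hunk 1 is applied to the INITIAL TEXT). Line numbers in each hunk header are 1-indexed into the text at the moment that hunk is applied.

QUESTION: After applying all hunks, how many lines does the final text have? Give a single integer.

Hunk 1: at line 6 remove [ninu,hcr,reoap] add [hjnv,wazs,vbh] -> 13 lines: zgvv bduk burp kkjrd wlswc kffho siww hjnv wazs vbh hla cfkb taaxo
Hunk 2: at line 1 remove [burp,kkjrd,wlswc] add [dpabu,jwic] -> 12 lines: zgvv bduk dpabu jwic kffho siww hjnv wazs vbh hla cfkb taaxo
Hunk 3: at line 8 remove [vbh,hla,cfkb] add [jtef,ceveq,xmiun] -> 12 lines: zgvv bduk dpabu jwic kffho siww hjnv wazs jtef ceveq xmiun taaxo
Hunk 4: at line 4 remove [kffho,siww] add [rcxx,ebe] -> 12 lines: zgvv bduk dpabu jwic rcxx ebe hjnv wazs jtef ceveq xmiun taaxo
Final line count: 12

Answer: 12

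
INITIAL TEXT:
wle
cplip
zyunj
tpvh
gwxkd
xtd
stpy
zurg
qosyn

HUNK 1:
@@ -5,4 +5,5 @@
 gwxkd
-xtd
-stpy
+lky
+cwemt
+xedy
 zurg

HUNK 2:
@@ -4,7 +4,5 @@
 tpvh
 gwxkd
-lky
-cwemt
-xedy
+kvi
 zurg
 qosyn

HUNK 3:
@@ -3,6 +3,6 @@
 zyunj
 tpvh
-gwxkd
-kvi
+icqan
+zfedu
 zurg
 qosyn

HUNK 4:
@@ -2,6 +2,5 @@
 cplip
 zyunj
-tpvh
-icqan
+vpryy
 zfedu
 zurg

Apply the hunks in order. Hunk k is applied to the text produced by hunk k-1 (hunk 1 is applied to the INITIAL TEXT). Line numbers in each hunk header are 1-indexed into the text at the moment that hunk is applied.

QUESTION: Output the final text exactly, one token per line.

Hunk 1: at line 5 remove [xtd,stpy] add [lky,cwemt,xedy] -> 10 lines: wle cplip zyunj tpvh gwxkd lky cwemt xedy zurg qosyn
Hunk 2: at line 4 remove [lky,cwemt,xedy] add [kvi] -> 8 lines: wle cplip zyunj tpvh gwxkd kvi zurg qosyn
Hunk 3: at line 3 remove [gwxkd,kvi] add [icqan,zfedu] -> 8 lines: wle cplip zyunj tpvh icqan zfedu zurg qosyn
Hunk 4: at line 2 remove [tpvh,icqan] add [vpryy] -> 7 lines: wle cplip zyunj vpryy zfedu zurg qosyn

Answer: wle
cplip
zyunj
vpryy
zfedu
zurg
qosyn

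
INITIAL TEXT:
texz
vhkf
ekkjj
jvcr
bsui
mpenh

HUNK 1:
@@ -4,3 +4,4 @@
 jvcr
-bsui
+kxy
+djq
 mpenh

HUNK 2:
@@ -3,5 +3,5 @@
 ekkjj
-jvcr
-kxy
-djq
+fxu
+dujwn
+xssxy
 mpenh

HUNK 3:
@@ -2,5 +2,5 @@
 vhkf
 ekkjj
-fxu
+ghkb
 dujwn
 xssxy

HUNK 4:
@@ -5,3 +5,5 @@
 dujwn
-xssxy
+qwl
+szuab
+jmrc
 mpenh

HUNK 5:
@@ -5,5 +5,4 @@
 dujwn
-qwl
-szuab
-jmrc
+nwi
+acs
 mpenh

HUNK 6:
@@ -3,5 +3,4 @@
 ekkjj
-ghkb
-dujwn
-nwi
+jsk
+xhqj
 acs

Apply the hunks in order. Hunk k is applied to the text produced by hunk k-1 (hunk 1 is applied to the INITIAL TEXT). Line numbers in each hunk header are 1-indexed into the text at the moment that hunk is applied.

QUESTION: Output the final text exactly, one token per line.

Hunk 1: at line 4 remove [bsui] add [kxy,djq] -> 7 lines: texz vhkf ekkjj jvcr kxy djq mpenh
Hunk 2: at line 3 remove [jvcr,kxy,djq] add [fxu,dujwn,xssxy] -> 7 lines: texz vhkf ekkjj fxu dujwn xssxy mpenh
Hunk 3: at line 2 remove [fxu] add [ghkb] -> 7 lines: texz vhkf ekkjj ghkb dujwn xssxy mpenh
Hunk 4: at line 5 remove [xssxy] add [qwl,szuab,jmrc] -> 9 lines: texz vhkf ekkjj ghkb dujwn qwl szuab jmrc mpenh
Hunk 5: at line 5 remove [qwl,szuab,jmrc] add [nwi,acs] -> 8 lines: texz vhkf ekkjj ghkb dujwn nwi acs mpenh
Hunk 6: at line 3 remove [ghkb,dujwn,nwi] add [jsk,xhqj] -> 7 lines: texz vhkf ekkjj jsk xhqj acs mpenh

Answer: texz
vhkf
ekkjj
jsk
xhqj
acs
mpenh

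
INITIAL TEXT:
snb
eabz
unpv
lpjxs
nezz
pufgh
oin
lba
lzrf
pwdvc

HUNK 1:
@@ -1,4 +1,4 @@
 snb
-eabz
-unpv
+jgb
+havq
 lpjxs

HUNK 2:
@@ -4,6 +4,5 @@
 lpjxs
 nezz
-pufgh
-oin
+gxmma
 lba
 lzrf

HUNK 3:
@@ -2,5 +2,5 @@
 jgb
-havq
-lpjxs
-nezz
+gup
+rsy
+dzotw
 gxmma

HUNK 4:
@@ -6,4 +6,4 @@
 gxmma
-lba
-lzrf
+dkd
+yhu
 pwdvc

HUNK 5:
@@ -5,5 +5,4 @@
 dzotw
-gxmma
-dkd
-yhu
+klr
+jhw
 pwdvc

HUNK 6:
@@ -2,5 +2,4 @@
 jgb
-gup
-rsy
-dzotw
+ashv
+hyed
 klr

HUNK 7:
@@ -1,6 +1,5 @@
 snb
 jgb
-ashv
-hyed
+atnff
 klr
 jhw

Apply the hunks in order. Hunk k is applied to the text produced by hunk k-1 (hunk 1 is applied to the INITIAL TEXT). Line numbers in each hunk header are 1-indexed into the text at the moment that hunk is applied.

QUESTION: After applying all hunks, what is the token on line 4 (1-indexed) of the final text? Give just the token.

Hunk 1: at line 1 remove [eabz,unpv] add [jgb,havq] -> 10 lines: snb jgb havq lpjxs nezz pufgh oin lba lzrf pwdvc
Hunk 2: at line 4 remove [pufgh,oin] add [gxmma] -> 9 lines: snb jgb havq lpjxs nezz gxmma lba lzrf pwdvc
Hunk 3: at line 2 remove [havq,lpjxs,nezz] add [gup,rsy,dzotw] -> 9 lines: snb jgb gup rsy dzotw gxmma lba lzrf pwdvc
Hunk 4: at line 6 remove [lba,lzrf] add [dkd,yhu] -> 9 lines: snb jgb gup rsy dzotw gxmma dkd yhu pwdvc
Hunk 5: at line 5 remove [gxmma,dkd,yhu] add [klr,jhw] -> 8 lines: snb jgb gup rsy dzotw klr jhw pwdvc
Hunk 6: at line 2 remove [gup,rsy,dzotw] add [ashv,hyed] -> 7 lines: snb jgb ashv hyed klr jhw pwdvc
Hunk 7: at line 1 remove [ashv,hyed] add [atnff] -> 6 lines: snb jgb atnff klr jhw pwdvc
Final line 4: klr

Answer: klr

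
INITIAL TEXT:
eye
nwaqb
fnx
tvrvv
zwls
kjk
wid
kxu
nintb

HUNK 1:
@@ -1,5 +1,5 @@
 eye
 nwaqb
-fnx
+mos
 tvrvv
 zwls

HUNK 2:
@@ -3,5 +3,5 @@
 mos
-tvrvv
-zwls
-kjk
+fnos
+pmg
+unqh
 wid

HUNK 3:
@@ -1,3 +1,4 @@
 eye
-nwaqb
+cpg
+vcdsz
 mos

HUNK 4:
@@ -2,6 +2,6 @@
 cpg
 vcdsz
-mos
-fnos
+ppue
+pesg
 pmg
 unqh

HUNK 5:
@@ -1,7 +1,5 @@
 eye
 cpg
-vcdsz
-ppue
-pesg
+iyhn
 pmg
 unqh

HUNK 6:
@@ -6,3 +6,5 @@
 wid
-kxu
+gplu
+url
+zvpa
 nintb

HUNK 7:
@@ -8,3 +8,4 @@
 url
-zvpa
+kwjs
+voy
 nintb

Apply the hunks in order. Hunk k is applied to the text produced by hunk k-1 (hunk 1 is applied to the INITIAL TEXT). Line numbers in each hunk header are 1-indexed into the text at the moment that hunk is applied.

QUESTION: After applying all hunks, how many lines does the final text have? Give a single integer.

Hunk 1: at line 1 remove [fnx] add [mos] -> 9 lines: eye nwaqb mos tvrvv zwls kjk wid kxu nintb
Hunk 2: at line 3 remove [tvrvv,zwls,kjk] add [fnos,pmg,unqh] -> 9 lines: eye nwaqb mos fnos pmg unqh wid kxu nintb
Hunk 3: at line 1 remove [nwaqb] add [cpg,vcdsz] -> 10 lines: eye cpg vcdsz mos fnos pmg unqh wid kxu nintb
Hunk 4: at line 2 remove [mos,fnos] add [ppue,pesg] -> 10 lines: eye cpg vcdsz ppue pesg pmg unqh wid kxu nintb
Hunk 5: at line 1 remove [vcdsz,ppue,pesg] add [iyhn] -> 8 lines: eye cpg iyhn pmg unqh wid kxu nintb
Hunk 6: at line 6 remove [kxu] add [gplu,url,zvpa] -> 10 lines: eye cpg iyhn pmg unqh wid gplu url zvpa nintb
Hunk 7: at line 8 remove [zvpa] add [kwjs,voy] -> 11 lines: eye cpg iyhn pmg unqh wid gplu url kwjs voy nintb
Final line count: 11

Answer: 11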